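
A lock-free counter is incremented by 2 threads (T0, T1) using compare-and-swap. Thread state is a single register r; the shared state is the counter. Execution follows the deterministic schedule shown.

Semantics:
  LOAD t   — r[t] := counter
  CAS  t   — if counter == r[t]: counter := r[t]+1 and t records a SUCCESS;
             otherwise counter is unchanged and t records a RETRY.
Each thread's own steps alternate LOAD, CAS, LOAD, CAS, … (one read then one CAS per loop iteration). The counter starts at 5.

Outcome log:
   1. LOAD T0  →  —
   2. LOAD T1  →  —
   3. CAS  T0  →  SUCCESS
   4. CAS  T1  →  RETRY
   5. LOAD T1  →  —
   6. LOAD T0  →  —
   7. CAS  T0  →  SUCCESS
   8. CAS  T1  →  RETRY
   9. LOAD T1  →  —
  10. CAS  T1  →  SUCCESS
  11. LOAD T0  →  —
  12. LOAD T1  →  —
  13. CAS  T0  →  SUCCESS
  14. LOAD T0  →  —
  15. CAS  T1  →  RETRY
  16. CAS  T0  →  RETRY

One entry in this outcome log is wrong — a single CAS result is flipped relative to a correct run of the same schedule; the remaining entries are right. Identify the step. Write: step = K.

step = 16

Correct run:
[1] T0.load  rd  (counter 5, T0.r 5)
[2] T1.load  rd  (counter 5, T1.r 5)
[3] T0.cas  hit  (counter 6, T0.r 5)
[4] T1.cas  miss  (counter 6, T1.r 5)
[5] T1.load  rd  (counter 6, T1.r 6)
[6] T0.load  rd  (counter 6, T0.r 6)
[7] T0.cas  hit  (counter 7, T0.r 6)
[8] T1.cas  miss  (counter 7, T1.r 6)
[9] T1.load  rd  (counter 7, T1.r 7)
[10] T1.cas  hit  (counter 8, T1.r 7)
[11] T0.load  rd  (counter 8, T0.r 8)
[12] T1.load  rd  (counter 8, T1.r 8)
[13] T0.cas  hit  (counter 9, T0.r 8)
[14] T0.load  rd  (counter 9, T0.r 9)
[15] T1.cas  miss  (counter 9, T1.r 8)
[16] T0.cas  hit  (counter 10, T0.r 9)
Flip is step 16.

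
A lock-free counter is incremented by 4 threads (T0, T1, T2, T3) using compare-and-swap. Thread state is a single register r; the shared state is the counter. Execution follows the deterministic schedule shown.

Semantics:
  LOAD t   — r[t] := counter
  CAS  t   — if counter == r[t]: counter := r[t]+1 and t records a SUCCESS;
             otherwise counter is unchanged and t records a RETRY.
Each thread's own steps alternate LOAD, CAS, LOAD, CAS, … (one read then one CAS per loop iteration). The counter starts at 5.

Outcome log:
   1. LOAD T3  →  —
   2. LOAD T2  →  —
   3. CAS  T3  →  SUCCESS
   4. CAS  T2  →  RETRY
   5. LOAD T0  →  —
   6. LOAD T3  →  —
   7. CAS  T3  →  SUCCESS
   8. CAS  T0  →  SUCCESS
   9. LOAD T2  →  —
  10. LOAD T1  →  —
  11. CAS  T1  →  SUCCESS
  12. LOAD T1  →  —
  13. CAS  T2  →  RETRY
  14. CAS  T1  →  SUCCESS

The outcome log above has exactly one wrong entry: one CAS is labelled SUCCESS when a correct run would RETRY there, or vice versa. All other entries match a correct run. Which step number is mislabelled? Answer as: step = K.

step = 8

Reference trace:
[1] T3.load  rd  (counter 5, T3.r 5)
[2] T2.load  rd  (counter 5, T2.r 5)
[3] T3.cas  hit  (counter 6, T3.r 5)
[4] T2.cas  miss  (counter 6, T2.r 5)
[5] T0.load  rd  (counter 6, T0.r 6)
[6] T3.load  rd  (counter 6, T3.r 6)
[7] T3.cas  hit  (counter 7, T3.r 6)
[8] T0.cas  miss  (counter 7, T0.r 6)
[9] T2.load  rd  (counter 7, T2.r 7)
[10] T1.load  rd  (counter 7, T1.r 7)
[11] T1.cas  hit  (counter 8, T1.r 7)
[12] T1.load  rd  (counter 8, T1.r 8)
[13] T2.cas  miss  (counter 8, T2.r 7)
[14] T1.cas  hit  (counter 9, T1.r 8)
Log disagrees first at step 8.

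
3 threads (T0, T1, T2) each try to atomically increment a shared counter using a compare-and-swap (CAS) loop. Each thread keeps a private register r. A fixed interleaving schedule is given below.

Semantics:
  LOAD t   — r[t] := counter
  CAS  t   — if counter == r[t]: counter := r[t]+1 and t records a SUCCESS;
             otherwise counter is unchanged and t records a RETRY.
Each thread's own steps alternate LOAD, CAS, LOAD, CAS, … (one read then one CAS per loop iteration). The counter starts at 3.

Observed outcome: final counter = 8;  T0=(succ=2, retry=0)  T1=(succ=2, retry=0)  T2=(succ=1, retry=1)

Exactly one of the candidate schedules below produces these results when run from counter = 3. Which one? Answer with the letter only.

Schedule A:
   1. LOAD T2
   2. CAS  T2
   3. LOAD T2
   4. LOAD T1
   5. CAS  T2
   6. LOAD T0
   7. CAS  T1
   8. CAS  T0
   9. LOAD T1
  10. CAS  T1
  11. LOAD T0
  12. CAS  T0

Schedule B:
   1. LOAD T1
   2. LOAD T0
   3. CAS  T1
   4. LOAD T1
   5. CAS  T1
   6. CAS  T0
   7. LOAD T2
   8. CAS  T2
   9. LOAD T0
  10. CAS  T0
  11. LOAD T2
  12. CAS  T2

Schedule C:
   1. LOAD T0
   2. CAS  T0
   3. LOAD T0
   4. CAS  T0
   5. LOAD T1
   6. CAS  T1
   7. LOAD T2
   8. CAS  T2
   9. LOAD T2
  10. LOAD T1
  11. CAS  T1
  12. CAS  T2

C

Tracing schedule C:
step 1: T0 LOAD ⇒ load; ctr=3 reg=3
step 2: T0 CAS ⇒ ok; ctr=4 reg=3
step 3: T0 LOAD ⇒ load; ctr=4 reg=4
step 4: T0 CAS ⇒ ok; ctr=5 reg=4
step 5: T1 LOAD ⇒ load; ctr=5 reg=5
step 6: T1 CAS ⇒ ok; ctr=6 reg=5
step 7: T2 LOAD ⇒ load; ctr=6 reg=6
step 8: T2 CAS ⇒ ok; ctr=7 reg=6
step 9: T2 LOAD ⇒ load; ctr=7 reg=7
step 10: T1 LOAD ⇒ load; ctr=7 reg=7
step 11: T1 CAS ⇒ ok; ctr=8 reg=7
step 12: T2 CAS ⇒ retry; ctr=8 reg=7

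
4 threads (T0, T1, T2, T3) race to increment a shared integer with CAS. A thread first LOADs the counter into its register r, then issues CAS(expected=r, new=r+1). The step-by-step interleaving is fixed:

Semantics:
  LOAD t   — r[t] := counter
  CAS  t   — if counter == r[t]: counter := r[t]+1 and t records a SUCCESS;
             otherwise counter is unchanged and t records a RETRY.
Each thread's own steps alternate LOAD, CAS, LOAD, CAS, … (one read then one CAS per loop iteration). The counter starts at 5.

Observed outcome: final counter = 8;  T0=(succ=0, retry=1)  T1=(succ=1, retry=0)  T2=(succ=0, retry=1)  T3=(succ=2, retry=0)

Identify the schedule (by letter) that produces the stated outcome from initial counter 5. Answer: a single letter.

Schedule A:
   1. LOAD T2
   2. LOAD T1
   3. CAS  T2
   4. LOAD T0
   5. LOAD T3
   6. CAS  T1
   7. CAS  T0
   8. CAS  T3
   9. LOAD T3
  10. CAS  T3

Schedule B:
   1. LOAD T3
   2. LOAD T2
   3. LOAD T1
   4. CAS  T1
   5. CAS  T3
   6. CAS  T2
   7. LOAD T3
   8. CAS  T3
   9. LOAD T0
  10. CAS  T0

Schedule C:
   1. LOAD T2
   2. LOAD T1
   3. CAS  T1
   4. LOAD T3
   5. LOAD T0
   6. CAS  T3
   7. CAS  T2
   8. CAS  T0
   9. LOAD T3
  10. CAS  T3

Tracing schedule C:
1. LOAD T2 → mem=5 r[T2]=5 [LOAD]
2. LOAD T1 → mem=5 r[T1]=5 [LOAD]
3. CAS T1 → mem=6 r[T1]=5 [OK]
4. LOAD T3 → mem=6 r[T3]=6 [LOAD]
5. LOAD T0 → mem=6 r[T0]=6 [LOAD]
6. CAS T3 → mem=7 r[T3]=6 [OK]
7. CAS T2 → mem=7 r[T2]=5 [RETRY]
8. CAS T0 → mem=7 r[T0]=6 [RETRY]
9. LOAD T3 → mem=7 r[T3]=7 [LOAD]
10. CAS T3 → mem=8 r[T3]=7 [OK]

C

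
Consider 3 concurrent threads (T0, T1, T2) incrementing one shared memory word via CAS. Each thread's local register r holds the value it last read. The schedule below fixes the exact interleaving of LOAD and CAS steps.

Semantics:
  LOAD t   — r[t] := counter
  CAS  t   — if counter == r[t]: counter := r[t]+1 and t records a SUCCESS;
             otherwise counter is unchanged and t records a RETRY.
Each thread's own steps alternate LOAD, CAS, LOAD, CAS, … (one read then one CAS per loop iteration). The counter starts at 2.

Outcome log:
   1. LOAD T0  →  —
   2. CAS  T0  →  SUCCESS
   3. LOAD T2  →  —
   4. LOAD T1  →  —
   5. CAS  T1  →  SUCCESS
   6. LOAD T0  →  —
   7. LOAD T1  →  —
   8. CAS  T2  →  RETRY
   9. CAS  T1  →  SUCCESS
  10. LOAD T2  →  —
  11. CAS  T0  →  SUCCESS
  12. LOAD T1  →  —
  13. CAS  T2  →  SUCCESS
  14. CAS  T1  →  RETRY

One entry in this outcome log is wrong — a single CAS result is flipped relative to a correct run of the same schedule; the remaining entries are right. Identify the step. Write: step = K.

step = 11

Correct run:
1. LOAD T0 → mem=2 r[T0]=2 [LOAD]
2. CAS T0 → mem=3 r[T0]=2 [OK]
3. LOAD T2 → mem=3 r[T2]=3 [LOAD]
4. LOAD T1 → mem=3 r[T1]=3 [LOAD]
5. CAS T1 → mem=4 r[T1]=3 [OK]
6. LOAD T0 → mem=4 r[T0]=4 [LOAD]
7. LOAD T1 → mem=4 r[T1]=4 [LOAD]
8. CAS T2 → mem=4 r[T2]=3 [RETRY]
9. CAS T1 → mem=5 r[T1]=4 [OK]
10. LOAD T2 → mem=5 r[T2]=5 [LOAD]
11. CAS T0 → mem=5 r[T0]=4 [RETRY]
12. LOAD T1 → mem=5 r[T1]=5 [LOAD]
13. CAS T2 → mem=6 r[T2]=5 [OK]
14. CAS T1 → mem=6 r[T1]=5 [RETRY]
Mismatch at 11.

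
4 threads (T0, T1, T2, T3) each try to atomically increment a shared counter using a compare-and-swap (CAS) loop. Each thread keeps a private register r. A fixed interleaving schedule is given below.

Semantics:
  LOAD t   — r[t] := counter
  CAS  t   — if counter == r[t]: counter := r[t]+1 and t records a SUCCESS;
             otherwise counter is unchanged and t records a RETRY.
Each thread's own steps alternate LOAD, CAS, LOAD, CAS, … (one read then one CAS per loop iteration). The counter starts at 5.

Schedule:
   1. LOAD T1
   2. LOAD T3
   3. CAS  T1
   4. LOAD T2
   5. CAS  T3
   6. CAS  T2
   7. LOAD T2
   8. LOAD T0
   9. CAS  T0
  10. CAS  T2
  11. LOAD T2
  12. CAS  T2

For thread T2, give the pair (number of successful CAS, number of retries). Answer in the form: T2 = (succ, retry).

T2 = (2, 1)

[1] T1.load  rd  (counter 5, T1.r 5)
[2] T3.load  rd  (counter 5, T3.r 5)
[3] T1.cas  hit  (counter 6, T1.r 5)
[4] T2.load  rd  (counter 6, T2.r 6)
[5] T3.cas  miss  (counter 6, T3.r 5)
[6] T2.cas  hit  (counter 7, T2.r 6)
[7] T2.load  rd  (counter 7, T2.r 7)
[8] T0.load  rd  (counter 7, T0.r 7)
[9] T0.cas  hit  (counter 8, T0.r 7)
[10] T2.cas  miss  (counter 8, T2.r 7)
[11] T2.load  rd  (counter 8, T2.r 8)
[12] T2.cas  hit  (counter 9, T2.r 8)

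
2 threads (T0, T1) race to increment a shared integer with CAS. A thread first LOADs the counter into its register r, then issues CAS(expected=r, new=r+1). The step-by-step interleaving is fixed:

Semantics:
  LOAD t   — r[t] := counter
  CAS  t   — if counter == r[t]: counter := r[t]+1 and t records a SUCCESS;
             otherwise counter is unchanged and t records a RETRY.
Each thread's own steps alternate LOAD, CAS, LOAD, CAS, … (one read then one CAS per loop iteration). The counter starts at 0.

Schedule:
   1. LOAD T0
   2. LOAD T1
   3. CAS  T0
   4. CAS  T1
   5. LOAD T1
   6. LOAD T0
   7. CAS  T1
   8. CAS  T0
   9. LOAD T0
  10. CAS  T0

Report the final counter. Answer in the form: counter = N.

T0 LOAD — after: cnt=0, r=0 — load
T1 LOAD — after: cnt=0, r=0 — load
T0 CAS — after: cnt=1, r=0 — ok
T1 CAS — after: cnt=1, r=0 — retry
T1 LOAD — after: cnt=1, r=1 — load
T0 LOAD — after: cnt=1, r=1 — load
T1 CAS — after: cnt=2, r=1 — ok
T0 CAS — after: cnt=2, r=1 — retry
T0 LOAD — after: cnt=2, r=2 — load
T0 CAS — after: cnt=3, r=2 — ok

counter = 3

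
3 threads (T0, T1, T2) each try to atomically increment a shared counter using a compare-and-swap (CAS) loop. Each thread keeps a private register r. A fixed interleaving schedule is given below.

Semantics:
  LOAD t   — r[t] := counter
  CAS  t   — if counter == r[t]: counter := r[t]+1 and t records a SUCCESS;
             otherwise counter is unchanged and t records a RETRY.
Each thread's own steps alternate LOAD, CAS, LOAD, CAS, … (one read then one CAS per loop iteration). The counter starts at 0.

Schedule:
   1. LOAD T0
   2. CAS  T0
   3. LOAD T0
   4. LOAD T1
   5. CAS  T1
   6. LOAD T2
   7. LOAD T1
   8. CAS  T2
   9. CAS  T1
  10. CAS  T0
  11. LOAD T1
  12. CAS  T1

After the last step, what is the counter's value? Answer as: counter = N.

1. LOAD T0 → mem=0 r[T0]=0 [LOAD]
2. CAS T0 → mem=1 r[T0]=0 [OK]
3. LOAD T0 → mem=1 r[T0]=1 [LOAD]
4. LOAD T1 → mem=1 r[T1]=1 [LOAD]
5. CAS T1 → mem=2 r[T1]=1 [OK]
6. LOAD T2 → mem=2 r[T2]=2 [LOAD]
7. LOAD T1 → mem=2 r[T1]=2 [LOAD]
8. CAS T2 → mem=3 r[T2]=2 [OK]
9. CAS T1 → mem=3 r[T1]=2 [RETRY]
10. CAS T0 → mem=3 r[T0]=1 [RETRY]
11. LOAD T1 → mem=3 r[T1]=3 [LOAD]
12. CAS T1 → mem=4 r[T1]=3 [OK]

counter = 4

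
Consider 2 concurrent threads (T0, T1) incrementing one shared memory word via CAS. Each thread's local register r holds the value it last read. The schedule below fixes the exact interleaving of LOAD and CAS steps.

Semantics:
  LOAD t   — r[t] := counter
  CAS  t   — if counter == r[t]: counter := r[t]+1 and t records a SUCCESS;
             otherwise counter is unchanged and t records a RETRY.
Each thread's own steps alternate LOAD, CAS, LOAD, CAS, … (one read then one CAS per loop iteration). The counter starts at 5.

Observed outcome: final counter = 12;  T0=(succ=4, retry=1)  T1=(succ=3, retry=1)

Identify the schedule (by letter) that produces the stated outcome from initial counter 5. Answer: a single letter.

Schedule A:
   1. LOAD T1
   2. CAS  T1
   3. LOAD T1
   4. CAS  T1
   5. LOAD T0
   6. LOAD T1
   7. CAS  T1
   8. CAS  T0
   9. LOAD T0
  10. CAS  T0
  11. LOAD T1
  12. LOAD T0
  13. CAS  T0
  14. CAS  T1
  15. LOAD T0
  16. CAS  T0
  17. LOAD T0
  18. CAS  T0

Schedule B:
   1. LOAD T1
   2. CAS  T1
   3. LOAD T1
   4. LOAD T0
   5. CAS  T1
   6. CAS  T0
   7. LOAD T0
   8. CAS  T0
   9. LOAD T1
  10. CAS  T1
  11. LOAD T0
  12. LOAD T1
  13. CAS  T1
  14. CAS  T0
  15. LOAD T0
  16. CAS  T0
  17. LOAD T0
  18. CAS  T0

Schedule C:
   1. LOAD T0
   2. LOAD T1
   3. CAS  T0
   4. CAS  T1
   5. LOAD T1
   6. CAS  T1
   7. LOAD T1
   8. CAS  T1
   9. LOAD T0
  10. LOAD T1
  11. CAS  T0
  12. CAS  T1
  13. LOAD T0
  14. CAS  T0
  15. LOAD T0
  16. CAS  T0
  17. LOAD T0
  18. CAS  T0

A

Run A:
T1 LOAD — after: cnt=5, r=5 — load
T1 CAS — after: cnt=6, r=5 — ok
T1 LOAD — after: cnt=6, r=6 — load
T1 CAS — after: cnt=7, r=6 — ok
T0 LOAD — after: cnt=7, r=7 — load
T1 LOAD — after: cnt=7, r=7 — load
T1 CAS — after: cnt=8, r=7 — ok
T0 CAS — after: cnt=8, r=7 — retry
T0 LOAD — after: cnt=8, r=8 — load
T0 CAS — after: cnt=9, r=8 — ok
T1 LOAD — after: cnt=9, r=9 — load
T0 LOAD — after: cnt=9, r=9 — load
T0 CAS — after: cnt=10, r=9 — ok
T1 CAS — after: cnt=10, r=9 — retry
T0 LOAD — after: cnt=10, r=10 — load
T0 CAS — after: cnt=11, r=10 — ok
T0 LOAD — after: cnt=11, r=11 — load
T0 CAS — after: cnt=12, r=11 — ok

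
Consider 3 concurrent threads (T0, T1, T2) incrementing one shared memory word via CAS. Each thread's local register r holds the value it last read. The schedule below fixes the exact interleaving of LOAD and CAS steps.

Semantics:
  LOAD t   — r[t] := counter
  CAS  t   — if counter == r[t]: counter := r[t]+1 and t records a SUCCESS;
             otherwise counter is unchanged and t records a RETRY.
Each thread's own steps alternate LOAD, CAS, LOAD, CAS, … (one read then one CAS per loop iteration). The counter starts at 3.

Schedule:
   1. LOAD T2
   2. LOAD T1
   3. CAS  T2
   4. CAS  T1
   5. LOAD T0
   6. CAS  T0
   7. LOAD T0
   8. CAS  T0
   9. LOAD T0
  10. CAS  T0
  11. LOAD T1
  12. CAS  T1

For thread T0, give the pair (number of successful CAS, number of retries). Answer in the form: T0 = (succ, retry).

T0 = (3, 0)

   1) LOAD T2:  M=3  r_T2=3
   2) LOAD T1:  M=3  r_T1=3
   3) CAS  T2:  M=4  r_T2=3 ✓
   4) CAS  T1:  M=4  r_T1=3 ✗
   5) LOAD T0:  M=4  r_T0=4
   6) CAS  T0:  M=5  r_T0=4 ✓
   7) LOAD T0:  M=5  r_T0=5
   8) CAS  T0:  M=6  r_T0=5 ✓
   9) LOAD T0:  M=6  r_T0=6
  10) CAS  T0:  M=7  r_T0=6 ✓
  11) LOAD T1:  M=7  r_T1=7
  12) CAS  T1:  M=8  r_T1=7 ✓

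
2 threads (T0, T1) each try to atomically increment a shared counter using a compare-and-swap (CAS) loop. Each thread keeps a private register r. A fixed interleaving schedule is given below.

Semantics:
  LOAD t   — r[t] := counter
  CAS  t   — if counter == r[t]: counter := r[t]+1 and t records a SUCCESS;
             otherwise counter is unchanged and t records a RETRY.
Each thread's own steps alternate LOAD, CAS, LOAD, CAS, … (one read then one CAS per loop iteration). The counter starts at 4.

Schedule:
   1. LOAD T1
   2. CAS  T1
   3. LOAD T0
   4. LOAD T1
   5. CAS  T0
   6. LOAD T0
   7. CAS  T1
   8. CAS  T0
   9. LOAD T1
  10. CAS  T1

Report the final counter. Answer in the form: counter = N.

   1) LOAD T1:  M=4  r_T1=4
   2) CAS  T1:  M=5  r_T1=4 ✓
   3) LOAD T0:  M=5  r_T0=5
   4) LOAD T1:  M=5  r_T1=5
   5) CAS  T0:  M=6  r_T0=5 ✓
   6) LOAD T0:  M=6  r_T0=6
   7) CAS  T1:  M=6  r_T1=5 ✗
   8) CAS  T0:  M=7  r_T0=6 ✓
   9) LOAD T1:  M=7  r_T1=7
  10) CAS  T1:  M=8  r_T1=7 ✓

counter = 8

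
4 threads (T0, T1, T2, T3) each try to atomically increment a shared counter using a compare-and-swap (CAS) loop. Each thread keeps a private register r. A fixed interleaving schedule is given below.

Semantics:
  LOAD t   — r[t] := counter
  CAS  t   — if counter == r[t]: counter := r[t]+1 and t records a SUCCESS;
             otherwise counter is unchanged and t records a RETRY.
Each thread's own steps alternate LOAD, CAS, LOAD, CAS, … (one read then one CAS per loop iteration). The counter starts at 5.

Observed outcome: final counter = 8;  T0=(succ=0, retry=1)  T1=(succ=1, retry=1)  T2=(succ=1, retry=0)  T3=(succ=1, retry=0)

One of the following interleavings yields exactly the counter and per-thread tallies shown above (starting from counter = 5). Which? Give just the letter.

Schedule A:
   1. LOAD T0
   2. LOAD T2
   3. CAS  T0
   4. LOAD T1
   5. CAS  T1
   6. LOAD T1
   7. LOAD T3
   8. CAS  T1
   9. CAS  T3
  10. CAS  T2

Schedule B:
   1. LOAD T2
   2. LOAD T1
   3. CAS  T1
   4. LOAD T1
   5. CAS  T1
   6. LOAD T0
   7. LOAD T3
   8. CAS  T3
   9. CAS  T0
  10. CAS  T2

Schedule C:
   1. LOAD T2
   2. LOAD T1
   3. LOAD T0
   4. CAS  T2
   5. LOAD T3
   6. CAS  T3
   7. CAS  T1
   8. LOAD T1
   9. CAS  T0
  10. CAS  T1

C

Run C:
step 1: T2 LOAD ⇒ load; ctr=5 reg=5
step 2: T1 LOAD ⇒ load; ctr=5 reg=5
step 3: T0 LOAD ⇒ load; ctr=5 reg=5
step 4: T2 CAS ⇒ ok; ctr=6 reg=5
step 5: T3 LOAD ⇒ load; ctr=6 reg=6
step 6: T3 CAS ⇒ ok; ctr=7 reg=6
step 7: T1 CAS ⇒ retry; ctr=7 reg=5
step 8: T1 LOAD ⇒ load; ctr=7 reg=7
step 9: T0 CAS ⇒ retry; ctr=7 reg=5
step 10: T1 CAS ⇒ ok; ctr=8 reg=7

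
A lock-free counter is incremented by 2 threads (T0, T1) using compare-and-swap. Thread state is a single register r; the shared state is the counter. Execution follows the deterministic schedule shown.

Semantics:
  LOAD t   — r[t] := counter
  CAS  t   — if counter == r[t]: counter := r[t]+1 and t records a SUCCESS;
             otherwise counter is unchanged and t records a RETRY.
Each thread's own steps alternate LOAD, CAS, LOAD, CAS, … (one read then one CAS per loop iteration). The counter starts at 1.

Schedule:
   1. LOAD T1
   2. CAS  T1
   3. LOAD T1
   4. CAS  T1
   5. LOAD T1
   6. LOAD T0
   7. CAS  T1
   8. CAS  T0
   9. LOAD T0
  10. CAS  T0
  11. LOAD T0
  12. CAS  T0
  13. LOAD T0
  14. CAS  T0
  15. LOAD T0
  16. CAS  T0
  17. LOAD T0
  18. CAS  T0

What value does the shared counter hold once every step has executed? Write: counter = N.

   1) LOAD T1:  M=1  r_T1=1
   2) CAS  T1:  M=2  r_T1=1 ✓
   3) LOAD T1:  M=2  r_T1=2
   4) CAS  T1:  M=3  r_T1=2 ✓
   5) LOAD T1:  M=3  r_T1=3
   6) LOAD T0:  M=3  r_T0=3
   7) CAS  T1:  M=4  r_T1=3 ✓
   8) CAS  T0:  M=4  r_T0=3 ✗
   9) LOAD T0:  M=4  r_T0=4
  10) CAS  T0:  M=5  r_T0=4 ✓
  11) LOAD T0:  M=5  r_T0=5
  12) CAS  T0:  M=6  r_T0=5 ✓
  13) LOAD T0:  M=6  r_T0=6
  14) CAS  T0:  M=7  r_T0=6 ✓
  15) LOAD T0:  M=7  r_T0=7
  16) CAS  T0:  M=8  r_T0=7 ✓
  17) LOAD T0:  M=8  r_T0=8
  18) CAS  T0:  M=9  r_T0=8 ✓

counter = 9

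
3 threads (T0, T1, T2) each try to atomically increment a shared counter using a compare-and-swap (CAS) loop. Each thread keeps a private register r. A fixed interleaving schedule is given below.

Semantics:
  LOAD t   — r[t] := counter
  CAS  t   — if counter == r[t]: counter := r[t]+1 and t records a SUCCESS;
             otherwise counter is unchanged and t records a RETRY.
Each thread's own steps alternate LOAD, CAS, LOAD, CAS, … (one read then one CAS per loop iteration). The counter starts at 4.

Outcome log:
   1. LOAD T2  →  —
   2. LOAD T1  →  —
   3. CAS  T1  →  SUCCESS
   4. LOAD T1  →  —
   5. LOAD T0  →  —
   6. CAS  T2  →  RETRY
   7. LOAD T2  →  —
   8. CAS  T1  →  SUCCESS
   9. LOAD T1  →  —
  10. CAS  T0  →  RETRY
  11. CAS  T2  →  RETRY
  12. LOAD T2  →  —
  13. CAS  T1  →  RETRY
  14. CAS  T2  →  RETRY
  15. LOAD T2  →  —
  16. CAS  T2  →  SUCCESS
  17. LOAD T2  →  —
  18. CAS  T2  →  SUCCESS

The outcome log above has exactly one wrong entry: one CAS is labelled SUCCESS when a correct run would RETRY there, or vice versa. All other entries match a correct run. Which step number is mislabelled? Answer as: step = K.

step = 13

Re-executing:
step 1: T2 LOAD ⇒ load; ctr=4 reg=4
step 2: T1 LOAD ⇒ load; ctr=4 reg=4
step 3: T1 CAS ⇒ ok; ctr=5 reg=4
step 4: T1 LOAD ⇒ load; ctr=5 reg=5
step 5: T0 LOAD ⇒ load; ctr=5 reg=5
step 6: T2 CAS ⇒ retry; ctr=5 reg=4
step 7: T2 LOAD ⇒ load; ctr=5 reg=5
step 8: T1 CAS ⇒ ok; ctr=6 reg=5
step 9: T1 LOAD ⇒ load; ctr=6 reg=6
step 10: T0 CAS ⇒ retry; ctr=6 reg=5
step 11: T2 CAS ⇒ retry; ctr=6 reg=5
step 12: T2 LOAD ⇒ load; ctr=6 reg=6
step 13: T1 CAS ⇒ ok; ctr=7 reg=6
step 14: T2 CAS ⇒ retry; ctr=7 reg=6
step 15: T2 LOAD ⇒ load; ctr=7 reg=7
step 16: T2 CAS ⇒ ok; ctr=8 reg=7
step 17: T2 LOAD ⇒ load; ctr=8 reg=8
step 18: T2 CAS ⇒ ok; ctr=9 reg=8
Log disagrees first at step 13.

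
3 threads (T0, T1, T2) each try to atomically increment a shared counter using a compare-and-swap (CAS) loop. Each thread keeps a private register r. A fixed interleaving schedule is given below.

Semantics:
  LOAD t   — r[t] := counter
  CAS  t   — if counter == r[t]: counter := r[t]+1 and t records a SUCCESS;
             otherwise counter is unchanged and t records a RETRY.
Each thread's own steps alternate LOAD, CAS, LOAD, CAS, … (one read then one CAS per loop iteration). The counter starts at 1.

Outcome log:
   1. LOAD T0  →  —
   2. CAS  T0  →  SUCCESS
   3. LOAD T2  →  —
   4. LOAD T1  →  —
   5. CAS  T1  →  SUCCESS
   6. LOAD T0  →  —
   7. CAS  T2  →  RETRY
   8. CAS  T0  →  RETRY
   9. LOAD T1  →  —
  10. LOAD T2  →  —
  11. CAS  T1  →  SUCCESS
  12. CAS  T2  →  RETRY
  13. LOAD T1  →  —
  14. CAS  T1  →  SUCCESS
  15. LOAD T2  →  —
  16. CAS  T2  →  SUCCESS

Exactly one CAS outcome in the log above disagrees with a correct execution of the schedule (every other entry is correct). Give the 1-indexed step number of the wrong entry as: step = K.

step = 8

Correct run:
T0 LOAD — after: cnt=1, r=1 — load
T0 CAS — after: cnt=2, r=1 — ok
T2 LOAD — after: cnt=2, r=2 — load
T1 LOAD — after: cnt=2, r=2 — load
T1 CAS — after: cnt=3, r=2 — ok
T0 LOAD — after: cnt=3, r=3 — load
T2 CAS — after: cnt=3, r=2 — retry
T0 CAS — after: cnt=4, r=3 — ok
T1 LOAD — after: cnt=4, r=4 — load
T2 LOAD — after: cnt=4, r=4 — load
T1 CAS — after: cnt=5, r=4 — ok
T2 CAS — after: cnt=5, r=4 — retry
T1 LOAD — after: cnt=5, r=5 — load
T1 CAS — after: cnt=6, r=5 — ok
T2 LOAD — after: cnt=6, r=6 — load
T2 CAS — after: cnt=7, r=6 — ok
Flip is step 8.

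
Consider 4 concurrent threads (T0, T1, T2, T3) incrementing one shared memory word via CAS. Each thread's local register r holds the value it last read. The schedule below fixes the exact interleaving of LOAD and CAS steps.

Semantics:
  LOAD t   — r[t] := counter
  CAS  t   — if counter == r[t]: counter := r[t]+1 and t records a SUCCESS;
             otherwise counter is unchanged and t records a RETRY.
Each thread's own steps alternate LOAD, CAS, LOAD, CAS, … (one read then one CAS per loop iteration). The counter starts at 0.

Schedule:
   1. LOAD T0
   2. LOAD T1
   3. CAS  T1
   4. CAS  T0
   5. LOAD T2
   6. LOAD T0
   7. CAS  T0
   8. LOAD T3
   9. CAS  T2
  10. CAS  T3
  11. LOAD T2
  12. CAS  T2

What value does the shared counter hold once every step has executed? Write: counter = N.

counter = 4

#1 T0 reads 0
#2 T1 reads 0
#3 T1 CAS(0→1) writes; counter now 1
#4 T0 CAS(0→1) fails; counter now 1
#5 T2 reads 1
#6 T0 reads 1
#7 T0 CAS(1→2) writes; counter now 2
#8 T3 reads 2
#9 T2 CAS(1→2) fails; counter now 2
#10 T3 CAS(2→3) writes; counter now 3
#11 T2 reads 3
#12 T2 CAS(3→4) writes; counter now 4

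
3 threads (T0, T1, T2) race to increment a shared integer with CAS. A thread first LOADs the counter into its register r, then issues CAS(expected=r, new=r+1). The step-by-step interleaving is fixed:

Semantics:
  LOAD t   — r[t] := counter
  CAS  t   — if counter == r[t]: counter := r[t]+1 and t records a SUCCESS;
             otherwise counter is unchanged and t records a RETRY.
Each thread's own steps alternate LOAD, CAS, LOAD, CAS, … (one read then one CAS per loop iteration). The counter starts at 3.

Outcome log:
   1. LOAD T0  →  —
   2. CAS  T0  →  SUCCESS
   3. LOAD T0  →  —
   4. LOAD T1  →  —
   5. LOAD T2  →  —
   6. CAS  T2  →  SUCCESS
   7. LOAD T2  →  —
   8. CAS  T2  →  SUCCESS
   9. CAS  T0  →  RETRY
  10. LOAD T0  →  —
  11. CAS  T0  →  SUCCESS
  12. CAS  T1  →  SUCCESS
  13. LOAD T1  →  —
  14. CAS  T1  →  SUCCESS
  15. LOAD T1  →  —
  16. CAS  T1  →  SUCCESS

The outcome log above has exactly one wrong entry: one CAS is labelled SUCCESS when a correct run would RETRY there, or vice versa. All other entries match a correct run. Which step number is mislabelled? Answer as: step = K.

step = 12

Correct run:
[1] T0.load  rd  (counter 3, T0.r 3)
[2] T0.cas  hit  (counter 4, T0.r 3)
[3] T0.load  rd  (counter 4, T0.r 4)
[4] T1.load  rd  (counter 4, T1.r 4)
[5] T2.load  rd  (counter 4, T2.r 4)
[6] T2.cas  hit  (counter 5, T2.r 4)
[7] T2.load  rd  (counter 5, T2.r 5)
[8] T2.cas  hit  (counter 6, T2.r 5)
[9] T0.cas  miss  (counter 6, T0.r 4)
[10] T0.load  rd  (counter 6, T0.r 6)
[11] T0.cas  hit  (counter 7, T0.r 6)
[12] T1.cas  miss  (counter 7, T1.r 4)
[13] T1.load  rd  (counter 7, T1.r 7)
[14] T1.cas  hit  (counter 8, T1.r 7)
[15] T1.load  rd  (counter 8, T1.r 8)
[16] T1.cas  hit  (counter 9, T1.r 8)
Mismatch at 12.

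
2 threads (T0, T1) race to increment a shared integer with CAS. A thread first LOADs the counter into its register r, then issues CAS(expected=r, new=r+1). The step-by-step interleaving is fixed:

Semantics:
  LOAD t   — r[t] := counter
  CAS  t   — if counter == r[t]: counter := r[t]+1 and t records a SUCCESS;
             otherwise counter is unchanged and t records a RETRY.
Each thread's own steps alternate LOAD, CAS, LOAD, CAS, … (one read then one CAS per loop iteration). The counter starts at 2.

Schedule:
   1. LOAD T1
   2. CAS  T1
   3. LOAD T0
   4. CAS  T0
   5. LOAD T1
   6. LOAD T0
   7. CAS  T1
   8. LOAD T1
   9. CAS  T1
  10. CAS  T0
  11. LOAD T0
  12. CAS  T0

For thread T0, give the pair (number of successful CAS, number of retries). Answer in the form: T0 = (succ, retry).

1. LOAD T1 → mem=2 r[T1]=2 [LOAD]
2. CAS T1 → mem=3 r[T1]=2 [OK]
3. LOAD T0 → mem=3 r[T0]=3 [LOAD]
4. CAS T0 → mem=4 r[T0]=3 [OK]
5. LOAD T1 → mem=4 r[T1]=4 [LOAD]
6. LOAD T0 → mem=4 r[T0]=4 [LOAD]
7. CAS T1 → mem=5 r[T1]=4 [OK]
8. LOAD T1 → mem=5 r[T1]=5 [LOAD]
9. CAS T1 → mem=6 r[T1]=5 [OK]
10. CAS T0 → mem=6 r[T0]=4 [RETRY]
11. LOAD T0 → mem=6 r[T0]=6 [LOAD]
12. CAS T0 → mem=7 r[T0]=6 [OK]

T0 = (2, 1)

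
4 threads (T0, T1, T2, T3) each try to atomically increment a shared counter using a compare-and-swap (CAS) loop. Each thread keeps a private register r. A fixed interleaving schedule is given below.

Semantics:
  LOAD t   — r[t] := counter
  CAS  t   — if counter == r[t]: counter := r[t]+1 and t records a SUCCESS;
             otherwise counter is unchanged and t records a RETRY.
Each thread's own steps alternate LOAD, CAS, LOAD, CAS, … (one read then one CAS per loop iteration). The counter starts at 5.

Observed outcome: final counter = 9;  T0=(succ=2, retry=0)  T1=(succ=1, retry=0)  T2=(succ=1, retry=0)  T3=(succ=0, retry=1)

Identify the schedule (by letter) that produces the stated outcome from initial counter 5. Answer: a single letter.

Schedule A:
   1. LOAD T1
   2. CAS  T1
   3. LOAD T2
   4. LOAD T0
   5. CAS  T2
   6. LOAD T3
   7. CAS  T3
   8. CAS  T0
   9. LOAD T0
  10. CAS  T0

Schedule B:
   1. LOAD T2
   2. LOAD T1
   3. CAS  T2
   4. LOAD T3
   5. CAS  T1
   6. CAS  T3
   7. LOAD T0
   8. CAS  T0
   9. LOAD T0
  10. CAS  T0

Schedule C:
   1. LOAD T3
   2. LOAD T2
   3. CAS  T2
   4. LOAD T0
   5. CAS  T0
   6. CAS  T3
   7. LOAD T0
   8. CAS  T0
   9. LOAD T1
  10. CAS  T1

Run C:
T3 LOAD — after: cnt=5, r=5 — load
T2 LOAD — after: cnt=5, r=5 — load
T2 CAS — after: cnt=6, r=5 — ok
T0 LOAD — after: cnt=6, r=6 — load
T0 CAS — after: cnt=7, r=6 — ok
T3 CAS — after: cnt=7, r=5 — retry
T0 LOAD — after: cnt=7, r=7 — load
T0 CAS — after: cnt=8, r=7 — ok
T1 LOAD — after: cnt=8, r=8 — load
T1 CAS — after: cnt=9, r=8 — ok

C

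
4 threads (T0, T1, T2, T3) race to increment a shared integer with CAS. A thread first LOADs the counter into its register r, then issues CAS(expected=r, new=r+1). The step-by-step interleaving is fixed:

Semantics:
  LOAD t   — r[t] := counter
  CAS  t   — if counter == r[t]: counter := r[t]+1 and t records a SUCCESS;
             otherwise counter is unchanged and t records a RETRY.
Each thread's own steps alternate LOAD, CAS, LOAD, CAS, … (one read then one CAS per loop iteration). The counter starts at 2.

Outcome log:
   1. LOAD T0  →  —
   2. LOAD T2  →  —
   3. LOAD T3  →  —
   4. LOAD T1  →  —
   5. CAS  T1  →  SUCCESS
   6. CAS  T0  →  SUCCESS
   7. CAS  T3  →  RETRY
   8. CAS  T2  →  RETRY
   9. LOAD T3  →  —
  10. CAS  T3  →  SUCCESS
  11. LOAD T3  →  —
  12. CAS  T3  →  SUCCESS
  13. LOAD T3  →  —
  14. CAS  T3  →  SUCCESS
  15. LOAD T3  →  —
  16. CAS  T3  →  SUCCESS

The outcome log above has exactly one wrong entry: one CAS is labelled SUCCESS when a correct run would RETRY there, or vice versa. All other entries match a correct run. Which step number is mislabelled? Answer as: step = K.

Re-executing:
1. LOAD T0 → mem=2 r[T0]=2 [LOAD]
2. LOAD T2 → mem=2 r[T2]=2 [LOAD]
3. LOAD T3 → mem=2 r[T3]=2 [LOAD]
4. LOAD T1 → mem=2 r[T1]=2 [LOAD]
5. CAS T1 → mem=3 r[T1]=2 [OK]
6. CAS T0 → mem=3 r[T0]=2 [RETRY]
7. CAS T3 → mem=3 r[T3]=2 [RETRY]
8. CAS T2 → mem=3 r[T2]=2 [RETRY]
9. LOAD T3 → mem=3 r[T3]=3 [LOAD]
10. CAS T3 → mem=4 r[T3]=3 [OK]
11. LOAD T3 → mem=4 r[T3]=4 [LOAD]
12. CAS T3 → mem=5 r[T3]=4 [OK]
13. LOAD T3 → mem=5 r[T3]=5 [LOAD]
14. CAS T3 → mem=6 r[T3]=5 [OK]
15. LOAD T3 → mem=6 r[T3]=6 [LOAD]
16. CAS T3 → mem=7 r[T3]=6 [OK]
Mismatch at 6.

step = 6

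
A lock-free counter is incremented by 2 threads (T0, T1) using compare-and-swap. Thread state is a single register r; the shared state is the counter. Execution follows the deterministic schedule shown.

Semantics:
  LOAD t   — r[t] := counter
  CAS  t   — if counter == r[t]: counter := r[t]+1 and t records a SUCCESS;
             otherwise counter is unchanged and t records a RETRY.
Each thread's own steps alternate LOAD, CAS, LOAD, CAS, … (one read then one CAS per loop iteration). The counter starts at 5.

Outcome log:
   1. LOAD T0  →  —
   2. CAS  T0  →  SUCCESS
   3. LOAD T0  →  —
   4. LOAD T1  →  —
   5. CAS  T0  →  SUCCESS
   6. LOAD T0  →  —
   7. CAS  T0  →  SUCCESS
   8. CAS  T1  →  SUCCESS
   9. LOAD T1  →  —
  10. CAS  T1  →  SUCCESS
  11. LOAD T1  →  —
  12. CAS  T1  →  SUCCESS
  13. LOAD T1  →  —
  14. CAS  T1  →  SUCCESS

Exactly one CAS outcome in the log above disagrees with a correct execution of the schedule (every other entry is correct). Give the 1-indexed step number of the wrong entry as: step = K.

Correct run:
   1) LOAD T0:  M=5  r_T0=5
   2) CAS  T0:  M=6  r_T0=5 ✓
   3) LOAD T0:  M=6  r_T0=6
   4) LOAD T1:  M=6  r_T1=6
   5) CAS  T0:  M=7  r_T0=6 ✓
   6) LOAD T0:  M=7  r_T0=7
   7) CAS  T0:  M=8  r_T0=7 ✓
   8) CAS  T1:  M=8  r_T1=6 ✗
   9) LOAD T1:  M=8  r_T1=8
  10) CAS  T1:  M=9  r_T1=8 ✓
  11) LOAD T1:  M=9  r_T1=9
  12) CAS  T1:  M=10  r_T1=9 ✓
  13) LOAD T1:  M=10  r_T1=10
  14) CAS  T1:  M=11  r_T1=10 ✓
Log disagrees first at step 8.

step = 8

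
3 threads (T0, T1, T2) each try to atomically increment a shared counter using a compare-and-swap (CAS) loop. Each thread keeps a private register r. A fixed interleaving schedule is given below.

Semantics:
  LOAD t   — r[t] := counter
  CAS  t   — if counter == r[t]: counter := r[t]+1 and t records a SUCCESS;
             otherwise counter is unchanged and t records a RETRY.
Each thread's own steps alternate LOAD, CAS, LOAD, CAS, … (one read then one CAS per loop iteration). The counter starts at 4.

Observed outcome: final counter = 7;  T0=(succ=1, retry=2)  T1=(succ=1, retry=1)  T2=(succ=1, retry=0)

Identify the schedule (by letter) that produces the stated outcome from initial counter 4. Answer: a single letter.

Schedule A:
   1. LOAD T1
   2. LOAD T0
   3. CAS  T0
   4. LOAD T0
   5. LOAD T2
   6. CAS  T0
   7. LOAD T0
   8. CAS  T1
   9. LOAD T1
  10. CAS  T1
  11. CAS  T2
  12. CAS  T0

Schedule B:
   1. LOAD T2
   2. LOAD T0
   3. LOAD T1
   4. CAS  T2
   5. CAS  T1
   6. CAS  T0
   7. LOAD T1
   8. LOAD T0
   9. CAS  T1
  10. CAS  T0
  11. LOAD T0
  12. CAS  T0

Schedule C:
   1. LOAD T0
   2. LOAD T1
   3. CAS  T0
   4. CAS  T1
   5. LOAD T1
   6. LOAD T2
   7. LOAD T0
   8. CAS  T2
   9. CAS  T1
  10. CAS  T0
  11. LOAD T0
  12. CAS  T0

Tracing schedule B:
[1] T2.load  rd  (counter 4, T2.r 4)
[2] T0.load  rd  (counter 4, T0.r 4)
[3] T1.load  rd  (counter 4, T1.r 4)
[4] T2.cas  hit  (counter 5, T2.r 4)
[5] T1.cas  miss  (counter 5, T1.r 4)
[6] T0.cas  miss  (counter 5, T0.r 4)
[7] T1.load  rd  (counter 5, T1.r 5)
[8] T0.load  rd  (counter 5, T0.r 5)
[9] T1.cas  hit  (counter 6, T1.r 5)
[10] T0.cas  miss  (counter 6, T0.r 5)
[11] T0.load  rd  (counter 6, T0.r 6)
[12] T0.cas  hit  (counter 7, T0.r 6)

B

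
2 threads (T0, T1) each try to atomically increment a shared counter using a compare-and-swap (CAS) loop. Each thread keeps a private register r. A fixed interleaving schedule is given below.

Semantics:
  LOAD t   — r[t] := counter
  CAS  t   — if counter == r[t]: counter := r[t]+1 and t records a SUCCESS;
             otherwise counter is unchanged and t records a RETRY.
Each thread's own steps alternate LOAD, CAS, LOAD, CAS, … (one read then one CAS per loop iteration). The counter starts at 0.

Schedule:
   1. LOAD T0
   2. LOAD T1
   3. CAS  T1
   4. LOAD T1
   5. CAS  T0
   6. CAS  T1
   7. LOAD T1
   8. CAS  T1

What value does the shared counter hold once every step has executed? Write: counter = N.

counter = 3

[1] T0.load  rd  (counter 0, T0.r 0)
[2] T1.load  rd  (counter 0, T1.r 0)
[3] T1.cas  hit  (counter 1, T1.r 0)
[4] T1.load  rd  (counter 1, T1.r 1)
[5] T0.cas  miss  (counter 1, T0.r 0)
[6] T1.cas  hit  (counter 2, T1.r 1)
[7] T1.load  rd  (counter 2, T1.r 2)
[8] T1.cas  hit  (counter 3, T1.r 2)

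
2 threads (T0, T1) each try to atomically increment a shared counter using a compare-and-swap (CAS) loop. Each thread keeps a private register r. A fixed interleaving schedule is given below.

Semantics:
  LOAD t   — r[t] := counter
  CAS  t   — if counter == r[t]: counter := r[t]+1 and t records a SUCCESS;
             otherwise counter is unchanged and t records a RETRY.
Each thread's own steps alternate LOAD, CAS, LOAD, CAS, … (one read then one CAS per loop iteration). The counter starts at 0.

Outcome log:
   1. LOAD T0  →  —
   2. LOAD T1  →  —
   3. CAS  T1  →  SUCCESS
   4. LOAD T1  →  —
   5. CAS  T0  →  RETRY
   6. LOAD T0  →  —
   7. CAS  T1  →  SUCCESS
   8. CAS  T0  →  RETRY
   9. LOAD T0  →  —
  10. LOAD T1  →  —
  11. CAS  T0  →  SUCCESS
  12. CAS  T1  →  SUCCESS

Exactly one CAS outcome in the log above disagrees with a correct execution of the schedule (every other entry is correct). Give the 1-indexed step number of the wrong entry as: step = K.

step = 12

Reference trace:
step 1: T0 LOAD ⇒ load; ctr=0 reg=0
step 2: T1 LOAD ⇒ load; ctr=0 reg=0
step 3: T1 CAS ⇒ ok; ctr=1 reg=0
step 4: T1 LOAD ⇒ load; ctr=1 reg=1
step 5: T0 CAS ⇒ retry; ctr=1 reg=0
step 6: T0 LOAD ⇒ load; ctr=1 reg=1
step 7: T1 CAS ⇒ ok; ctr=2 reg=1
step 8: T0 CAS ⇒ retry; ctr=2 reg=1
step 9: T0 LOAD ⇒ load; ctr=2 reg=2
step 10: T1 LOAD ⇒ load; ctr=2 reg=2
step 11: T0 CAS ⇒ ok; ctr=3 reg=2
step 12: T1 CAS ⇒ retry; ctr=3 reg=2
Mismatch at 12.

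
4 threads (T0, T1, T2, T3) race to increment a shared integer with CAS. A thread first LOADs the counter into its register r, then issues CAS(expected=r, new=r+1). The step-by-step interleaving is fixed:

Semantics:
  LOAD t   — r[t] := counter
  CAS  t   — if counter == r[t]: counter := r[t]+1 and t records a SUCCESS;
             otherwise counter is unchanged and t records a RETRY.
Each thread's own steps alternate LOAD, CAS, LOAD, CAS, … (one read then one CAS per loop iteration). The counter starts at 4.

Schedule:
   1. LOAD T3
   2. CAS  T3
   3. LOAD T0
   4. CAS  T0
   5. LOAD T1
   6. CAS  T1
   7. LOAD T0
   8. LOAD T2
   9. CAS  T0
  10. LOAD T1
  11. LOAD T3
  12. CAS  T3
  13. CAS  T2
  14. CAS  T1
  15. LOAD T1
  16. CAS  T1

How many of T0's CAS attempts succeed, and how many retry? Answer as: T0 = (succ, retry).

step 1: T3 LOAD ⇒ load; ctr=4 reg=4
step 2: T3 CAS ⇒ ok; ctr=5 reg=4
step 3: T0 LOAD ⇒ load; ctr=5 reg=5
step 4: T0 CAS ⇒ ok; ctr=6 reg=5
step 5: T1 LOAD ⇒ load; ctr=6 reg=6
step 6: T1 CAS ⇒ ok; ctr=7 reg=6
step 7: T0 LOAD ⇒ load; ctr=7 reg=7
step 8: T2 LOAD ⇒ load; ctr=7 reg=7
step 9: T0 CAS ⇒ ok; ctr=8 reg=7
step 10: T1 LOAD ⇒ load; ctr=8 reg=8
step 11: T3 LOAD ⇒ load; ctr=8 reg=8
step 12: T3 CAS ⇒ ok; ctr=9 reg=8
step 13: T2 CAS ⇒ retry; ctr=9 reg=7
step 14: T1 CAS ⇒ retry; ctr=9 reg=8
step 15: T1 LOAD ⇒ load; ctr=9 reg=9
step 16: T1 CAS ⇒ ok; ctr=10 reg=9

T0 = (2, 0)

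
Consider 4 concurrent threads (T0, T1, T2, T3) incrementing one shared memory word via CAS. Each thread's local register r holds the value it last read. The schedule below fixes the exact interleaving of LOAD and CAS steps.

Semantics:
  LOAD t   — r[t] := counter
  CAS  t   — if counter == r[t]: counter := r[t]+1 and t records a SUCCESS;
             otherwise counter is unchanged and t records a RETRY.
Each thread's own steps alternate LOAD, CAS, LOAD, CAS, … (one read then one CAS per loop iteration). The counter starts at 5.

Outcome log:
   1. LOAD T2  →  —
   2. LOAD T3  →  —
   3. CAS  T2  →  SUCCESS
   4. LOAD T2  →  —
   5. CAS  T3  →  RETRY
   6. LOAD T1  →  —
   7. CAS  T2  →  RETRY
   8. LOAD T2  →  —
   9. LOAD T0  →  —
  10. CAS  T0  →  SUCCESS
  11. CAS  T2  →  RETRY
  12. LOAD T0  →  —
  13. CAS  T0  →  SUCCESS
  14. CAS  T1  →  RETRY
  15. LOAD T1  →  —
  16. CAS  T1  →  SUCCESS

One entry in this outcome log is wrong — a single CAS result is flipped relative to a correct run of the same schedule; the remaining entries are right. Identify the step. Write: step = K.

Correct run:
1. LOAD T2 → mem=5 r[T2]=5 [LOAD]
2. LOAD T3 → mem=5 r[T3]=5 [LOAD]
3. CAS T2 → mem=6 r[T2]=5 [OK]
4. LOAD T2 → mem=6 r[T2]=6 [LOAD]
5. CAS T3 → mem=6 r[T3]=5 [RETRY]
6. LOAD T1 → mem=6 r[T1]=6 [LOAD]
7. CAS T2 → mem=7 r[T2]=6 [OK]
8. LOAD T2 → mem=7 r[T2]=7 [LOAD]
9. LOAD T0 → mem=7 r[T0]=7 [LOAD]
10. CAS T0 → mem=8 r[T0]=7 [OK]
11. CAS T2 → mem=8 r[T2]=7 [RETRY]
12. LOAD T0 → mem=8 r[T0]=8 [LOAD]
13. CAS T0 → mem=9 r[T0]=8 [OK]
14. CAS T1 → mem=9 r[T1]=6 [RETRY]
15. LOAD T1 → mem=9 r[T1]=9 [LOAD]
16. CAS T1 → mem=10 r[T1]=9 [OK]
Log disagrees first at step 7.

step = 7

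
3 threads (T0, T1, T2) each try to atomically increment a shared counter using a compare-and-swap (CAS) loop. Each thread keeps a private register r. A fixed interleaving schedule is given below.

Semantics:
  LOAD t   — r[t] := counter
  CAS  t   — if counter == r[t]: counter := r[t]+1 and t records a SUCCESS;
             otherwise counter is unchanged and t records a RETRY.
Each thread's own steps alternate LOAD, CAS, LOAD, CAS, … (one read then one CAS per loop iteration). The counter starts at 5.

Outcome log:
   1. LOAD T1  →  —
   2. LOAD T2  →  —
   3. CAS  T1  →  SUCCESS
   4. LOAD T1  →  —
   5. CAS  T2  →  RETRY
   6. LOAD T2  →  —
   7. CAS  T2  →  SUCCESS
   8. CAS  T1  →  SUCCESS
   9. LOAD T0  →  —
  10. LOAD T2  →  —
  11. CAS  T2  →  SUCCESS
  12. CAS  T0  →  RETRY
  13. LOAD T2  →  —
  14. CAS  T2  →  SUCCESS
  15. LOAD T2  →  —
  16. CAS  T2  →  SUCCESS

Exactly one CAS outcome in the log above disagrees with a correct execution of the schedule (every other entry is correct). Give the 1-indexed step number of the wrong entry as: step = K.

Re-executing:
T1 LOAD — after: cnt=5, r=5 — load
T2 LOAD — after: cnt=5, r=5 — load
T1 CAS — after: cnt=6, r=5 — ok
T1 LOAD — after: cnt=6, r=6 — load
T2 CAS — after: cnt=6, r=5 — retry
T2 LOAD — after: cnt=6, r=6 — load
T2 CAS — after: cnt=7, r=6 — ok
T1 CAS — after: cnt=7, r=6 — retry
T0 LOAD — after: cnt=7, r=7 — load
T2 LOAD — after: cnt=7, r=7 — load
T2 CAS — after: cnt=8, r=7 — ok
T0 CAS — after: cnt=8, r=7 — retry
T2 LOAD — after: cnt=8, r=8 — load
T2 CAS — after: cnt=9, r=8 — ok
T2 LOAD — after: cnt=9, r=9 — load
T2 CAS — after: cnt=10, r=9 — ok
Mismatch at 8.

step = 8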